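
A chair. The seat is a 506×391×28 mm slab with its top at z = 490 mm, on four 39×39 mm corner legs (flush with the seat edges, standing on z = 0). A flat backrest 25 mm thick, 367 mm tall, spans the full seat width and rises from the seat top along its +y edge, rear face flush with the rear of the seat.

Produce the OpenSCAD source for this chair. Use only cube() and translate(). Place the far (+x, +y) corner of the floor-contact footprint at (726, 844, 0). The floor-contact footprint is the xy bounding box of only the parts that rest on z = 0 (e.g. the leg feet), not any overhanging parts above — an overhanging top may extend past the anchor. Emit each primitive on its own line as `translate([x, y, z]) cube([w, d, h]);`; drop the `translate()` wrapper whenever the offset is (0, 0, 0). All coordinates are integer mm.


translate([220, 453, 462]) cube([506, 391, 28]);
translate([220, 453, 0]) cube([39, 39, 462]);
translate([687, 453, 0]) cube([39, 39, 462]);
translate([220, 805, 0]) cube([39, 39, 462]);
translate([687, 805, 0]) cube([39, 39, 462]);
translate([220, 819, 490]) cube([506, 25, 367]);


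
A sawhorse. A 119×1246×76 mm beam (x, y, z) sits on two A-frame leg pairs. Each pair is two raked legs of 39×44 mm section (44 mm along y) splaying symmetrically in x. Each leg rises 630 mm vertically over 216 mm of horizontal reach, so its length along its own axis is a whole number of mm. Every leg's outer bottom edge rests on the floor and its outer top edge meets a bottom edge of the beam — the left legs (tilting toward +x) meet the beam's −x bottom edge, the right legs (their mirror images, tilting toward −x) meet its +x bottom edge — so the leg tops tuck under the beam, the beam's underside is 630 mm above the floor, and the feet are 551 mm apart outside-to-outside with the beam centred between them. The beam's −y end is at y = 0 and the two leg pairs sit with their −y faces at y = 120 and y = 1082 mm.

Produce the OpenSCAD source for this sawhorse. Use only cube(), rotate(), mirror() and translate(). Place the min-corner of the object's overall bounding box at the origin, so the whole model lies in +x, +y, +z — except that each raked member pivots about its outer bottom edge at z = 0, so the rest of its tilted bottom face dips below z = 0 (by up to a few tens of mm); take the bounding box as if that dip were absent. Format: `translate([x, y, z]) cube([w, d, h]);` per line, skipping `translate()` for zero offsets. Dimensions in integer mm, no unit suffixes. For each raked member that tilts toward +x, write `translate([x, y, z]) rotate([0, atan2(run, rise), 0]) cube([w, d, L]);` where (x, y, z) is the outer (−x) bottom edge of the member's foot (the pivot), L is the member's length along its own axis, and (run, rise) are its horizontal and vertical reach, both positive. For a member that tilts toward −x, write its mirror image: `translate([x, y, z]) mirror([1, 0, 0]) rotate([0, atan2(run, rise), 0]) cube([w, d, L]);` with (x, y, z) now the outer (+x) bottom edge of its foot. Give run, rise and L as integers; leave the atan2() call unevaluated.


translate([216, 0, 630]) cube([119, 1246, 76]);
translate([0, 120, 0]) rotate([0, atan2(216, 630), 0]) cube([39, 44, 666]);
translate([551, 120, 0]) mirror([1, 0, 0]) rotate([0, atan2(216, 630), 0]) cube([39, 44, 666]);
translate([0, 1082, 0]) rotate([0, atan2(216, 630), 0]) cube([39, 44, 666]);
translate([551, 1082, 0]) mirror([1, 0, 0]) rotate([0, atan2(216, 630), 0]) cube([39, 44, 666]);


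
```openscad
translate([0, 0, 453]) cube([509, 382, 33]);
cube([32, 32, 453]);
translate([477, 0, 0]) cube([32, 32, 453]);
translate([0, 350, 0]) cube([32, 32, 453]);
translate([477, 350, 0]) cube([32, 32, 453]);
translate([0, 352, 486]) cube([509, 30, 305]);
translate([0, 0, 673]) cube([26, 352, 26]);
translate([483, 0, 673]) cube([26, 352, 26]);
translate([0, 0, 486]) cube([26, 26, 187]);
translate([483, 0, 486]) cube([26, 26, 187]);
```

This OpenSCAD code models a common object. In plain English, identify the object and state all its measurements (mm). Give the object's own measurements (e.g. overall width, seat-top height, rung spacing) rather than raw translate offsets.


A chair. The seat is a 509×382×33 mm slab with its top at z = 486 mm, on four 32×32 mm corner legs (flush with the seat edges, standing on z = 0). A flat backrest 30 mm thick, 305 mm tall, spans the full seat width and rises from the seat top along its +y edge, rear face flush with the rear of the seat. Two armrests of 26×26 mm section run along each side from the seat's front edge to the front of the backrest, top faces 213 mm above the seat top and outer faces flush with the seat's x-edges; a 26×26 mm post under the front of each armrest stands on the seat at the front corner.


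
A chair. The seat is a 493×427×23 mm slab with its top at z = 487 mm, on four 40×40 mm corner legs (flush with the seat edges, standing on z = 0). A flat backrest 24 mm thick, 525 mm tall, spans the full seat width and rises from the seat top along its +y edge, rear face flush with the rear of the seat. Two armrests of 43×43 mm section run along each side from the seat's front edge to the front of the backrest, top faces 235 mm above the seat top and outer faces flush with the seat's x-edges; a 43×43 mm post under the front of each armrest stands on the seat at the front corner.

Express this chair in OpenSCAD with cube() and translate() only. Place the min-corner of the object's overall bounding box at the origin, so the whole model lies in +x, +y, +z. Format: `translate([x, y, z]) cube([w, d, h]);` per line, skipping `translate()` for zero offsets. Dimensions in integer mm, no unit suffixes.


// leg_h = 487 - 23 = 464
// arm post h = 235 - 43 = 192
translate([0, 0, 464]) cube([493, 427, 23]);
cube([40, 40, 464]);
translate([453, 0, 0]) cube([40, 40, 464]);
translate([0, 387, 0]) cube([40, 40, 464]);
translate([453, 387, 0]) cube([40, 40, 464]);
translate([0, 403, 487]) cube([493, 24, 525]);
translate([0, 0, 679]) cube([43, 403, 43]);
translate([450, 0, 679]) cube([43, 403, 43]);
translate([0, 0, 487]) cube([43, 43, 192]);
translate([450, 0, 487]) cube([43, 43, 192]);


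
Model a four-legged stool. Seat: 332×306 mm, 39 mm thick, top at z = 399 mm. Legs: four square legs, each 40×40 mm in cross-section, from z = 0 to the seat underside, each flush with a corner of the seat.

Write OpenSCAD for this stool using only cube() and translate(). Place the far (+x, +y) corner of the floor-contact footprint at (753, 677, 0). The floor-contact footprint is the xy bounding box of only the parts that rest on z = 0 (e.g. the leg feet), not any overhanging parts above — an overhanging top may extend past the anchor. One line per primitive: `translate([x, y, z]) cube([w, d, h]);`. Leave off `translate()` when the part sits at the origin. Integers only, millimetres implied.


translate([421, 371, 360]) cube([332, 306, 39]);
translate([421, 371, 0]) cube([40, 40, 360]);
translate([713, 371, 0]) cube([40, 40, 360]);
translate([421, 637, 0]) cube([40, 40, 360]);
translate([713, 637, 0]) cube([40, 40, 360]);


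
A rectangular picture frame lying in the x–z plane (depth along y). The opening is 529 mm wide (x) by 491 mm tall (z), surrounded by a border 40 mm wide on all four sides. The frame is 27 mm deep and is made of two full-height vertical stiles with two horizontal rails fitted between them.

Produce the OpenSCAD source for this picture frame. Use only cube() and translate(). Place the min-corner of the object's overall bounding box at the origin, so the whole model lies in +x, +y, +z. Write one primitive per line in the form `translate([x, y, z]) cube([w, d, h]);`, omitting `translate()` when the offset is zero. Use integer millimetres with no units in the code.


cube([40, 27, 571]);
translate([569, 0, 0]) cube([40, 27, 571]);
translate([40, 0, 0]) cube([529, 27, 40]);
translate([40, 0, 531]) cube([529, 27, 40]);


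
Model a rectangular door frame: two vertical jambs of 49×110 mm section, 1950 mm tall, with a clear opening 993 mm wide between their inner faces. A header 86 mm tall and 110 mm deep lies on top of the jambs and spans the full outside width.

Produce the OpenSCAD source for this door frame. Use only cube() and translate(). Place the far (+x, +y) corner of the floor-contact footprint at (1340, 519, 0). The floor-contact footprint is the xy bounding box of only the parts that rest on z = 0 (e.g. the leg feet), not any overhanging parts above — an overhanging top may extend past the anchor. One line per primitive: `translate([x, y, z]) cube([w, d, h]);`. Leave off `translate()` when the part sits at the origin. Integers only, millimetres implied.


translate([249, 409, 0]) cube([49, 110, 1950]);
translate([1291, 409, 0]) cube([49, 110, 1950]);
translate([249, 409, 1950]) cube([1091, 110, 86]);


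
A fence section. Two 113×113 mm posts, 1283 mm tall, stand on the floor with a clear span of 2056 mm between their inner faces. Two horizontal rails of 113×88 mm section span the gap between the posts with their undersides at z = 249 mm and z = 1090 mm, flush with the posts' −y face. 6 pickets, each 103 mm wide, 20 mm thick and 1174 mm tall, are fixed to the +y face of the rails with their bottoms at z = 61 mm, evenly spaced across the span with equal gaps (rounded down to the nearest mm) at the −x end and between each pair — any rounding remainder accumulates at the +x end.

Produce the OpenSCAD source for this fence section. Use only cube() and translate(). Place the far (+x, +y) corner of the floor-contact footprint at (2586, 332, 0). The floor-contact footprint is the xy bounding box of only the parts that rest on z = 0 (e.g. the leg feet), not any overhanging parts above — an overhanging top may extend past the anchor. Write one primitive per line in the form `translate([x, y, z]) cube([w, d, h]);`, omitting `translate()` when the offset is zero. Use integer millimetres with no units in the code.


translate([304, 219, 0]) cube([113, 113, 1283]);
translate([2473, 219, 0]) cube([113, 113, 1283]);
translate([417, 219, 249]) cube([2056, 113, 88]);
translate([417, 219, 1090]) cube([2056, 113, 88]);
translate([622, 332, 61]) cube([103, 20, 1174]);
translate([930, 332, 61]) cube([103, 20, 1174]);
translate([1238, 332, 61]) cube([103, 20, 1174]);
translate([1546, 332, 61]) cube([103, 20, 1174]);
translate([1854, 332, 61]) cube([103, 20, 1174]);
translate([2162, 332, 61]) cube([103, 20, 1174]);


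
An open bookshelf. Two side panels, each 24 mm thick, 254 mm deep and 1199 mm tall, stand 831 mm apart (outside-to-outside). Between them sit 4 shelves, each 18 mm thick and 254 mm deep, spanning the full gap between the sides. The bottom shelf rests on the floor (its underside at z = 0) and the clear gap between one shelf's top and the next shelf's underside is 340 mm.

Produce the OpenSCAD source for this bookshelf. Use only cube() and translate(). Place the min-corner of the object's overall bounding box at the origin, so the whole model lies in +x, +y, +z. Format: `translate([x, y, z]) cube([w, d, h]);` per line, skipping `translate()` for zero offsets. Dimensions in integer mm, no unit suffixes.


cube([24, 254, 1199]);
translate([807, 0, 0]) cube([24, 254, 1199]);
translate([24, 0, 0]) cube([783, 254, 18]);
translate([24, 0, 358]) cube([783, 254, 18]);
translate([24, 0, 716]) cube([783, 254, 18]);
translate([24, 0, 1074]) cube([783, 254, 18]);


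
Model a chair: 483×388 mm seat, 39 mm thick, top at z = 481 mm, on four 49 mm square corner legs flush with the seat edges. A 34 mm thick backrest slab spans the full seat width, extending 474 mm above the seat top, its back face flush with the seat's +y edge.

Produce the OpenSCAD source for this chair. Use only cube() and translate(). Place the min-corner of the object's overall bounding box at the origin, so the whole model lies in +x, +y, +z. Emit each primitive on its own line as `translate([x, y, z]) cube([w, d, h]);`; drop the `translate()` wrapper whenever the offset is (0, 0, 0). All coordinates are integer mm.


translate([0, 0, 442]) cube([483, 388, 39]);
cube([49, 49, 442]);
translate([434, 0, 0]) cube([49, 49, 442]);
translate([0, 339, 0]) cube([49, 49, 442]);
translate([434, 339, 0]) cube([49, 49, 442]);
translate([0, 354, 481]) cube([483, 34, 474]);


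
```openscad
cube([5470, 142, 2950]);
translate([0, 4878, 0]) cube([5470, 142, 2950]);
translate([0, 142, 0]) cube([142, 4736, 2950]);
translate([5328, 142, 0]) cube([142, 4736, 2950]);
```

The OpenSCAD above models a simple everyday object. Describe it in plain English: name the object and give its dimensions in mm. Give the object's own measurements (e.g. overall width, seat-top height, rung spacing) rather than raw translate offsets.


The wall frame of a small rectangular building: four walls, each 2950 mm tall and 142 mm thick, enclosing a footprint 5470 mm (x) by 5020 mm (y) outside-to-outside, with no floor or roof. The front and back walls (the −y and +y sides) span the full width; the two side walls fit between them.


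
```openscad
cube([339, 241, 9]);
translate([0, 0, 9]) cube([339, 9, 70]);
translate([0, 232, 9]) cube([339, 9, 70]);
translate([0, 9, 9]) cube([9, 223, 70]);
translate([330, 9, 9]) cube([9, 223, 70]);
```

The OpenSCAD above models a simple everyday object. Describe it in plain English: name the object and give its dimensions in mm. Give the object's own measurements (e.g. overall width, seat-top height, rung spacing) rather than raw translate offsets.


An open-topped rectangular box: outside dimensions 339×241×79 mm, with a uniform wall and base thickness of 9 mm. The base is a full 339×241 slab on the floor; four walls sit on top of the base. The front and back walls (the −y and +y sides) span the full width; the two side walls fit between them.


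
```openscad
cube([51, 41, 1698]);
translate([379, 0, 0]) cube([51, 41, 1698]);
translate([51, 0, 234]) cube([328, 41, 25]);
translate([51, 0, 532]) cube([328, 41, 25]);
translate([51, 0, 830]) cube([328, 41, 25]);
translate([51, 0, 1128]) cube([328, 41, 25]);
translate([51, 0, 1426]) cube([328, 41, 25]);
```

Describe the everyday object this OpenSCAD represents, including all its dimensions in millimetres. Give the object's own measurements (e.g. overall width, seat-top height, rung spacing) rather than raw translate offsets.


A straight ladder. Two 51×41 mm vertical rails, 1698 mm tall, stand 430 mm apart (outside-to-outside) with their front faces coplanar on the −y side. 5 rungs, each 41 mm deep and 25 mm tall, span between the inner faces of the rails, front faces flush with the rails. The lowest rung's underside is at z = 234 mm and rungs are spaced 298 mm apart (underside to underside).


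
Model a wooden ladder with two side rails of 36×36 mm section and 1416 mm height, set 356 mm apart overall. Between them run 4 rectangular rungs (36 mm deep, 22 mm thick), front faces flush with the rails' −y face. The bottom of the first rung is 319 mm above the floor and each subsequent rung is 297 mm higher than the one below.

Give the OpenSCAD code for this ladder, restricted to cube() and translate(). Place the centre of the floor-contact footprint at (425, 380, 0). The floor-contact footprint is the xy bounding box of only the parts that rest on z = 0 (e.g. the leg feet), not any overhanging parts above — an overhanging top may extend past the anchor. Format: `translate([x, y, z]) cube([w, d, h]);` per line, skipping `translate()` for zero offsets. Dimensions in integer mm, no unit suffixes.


// rung span = 356 - 2*36 = 284
// rung[k] z = 319 + k*297
translate([247, 362, 0]) cube([36, 36, 1416]);
translate([567, 362, 0]) cube([36, 36, 1416]);
translate([283, 362, 319]) cube([284, 36, 22]);
translate([283, 362, 616]) cube([284, 36, 22]);
translate([283, 362, 913]) cube([284, 36, 22]);
translate([283, 362, 1210]) cube([284, 36, 22]);


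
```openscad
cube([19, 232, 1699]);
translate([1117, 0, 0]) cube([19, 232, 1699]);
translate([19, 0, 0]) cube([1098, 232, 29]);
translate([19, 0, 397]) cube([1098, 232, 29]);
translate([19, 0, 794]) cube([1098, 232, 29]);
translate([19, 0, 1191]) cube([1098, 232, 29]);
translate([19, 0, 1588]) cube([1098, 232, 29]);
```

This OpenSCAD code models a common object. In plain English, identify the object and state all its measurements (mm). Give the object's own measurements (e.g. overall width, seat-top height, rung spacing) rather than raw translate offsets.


An open bookshelf. Two side panels, each 19 mm thick, 232 mm deep and 1699 mm tall, stand 1136 mm apart (outside-to-outside). Between them sit 5 shelves, each 29 mm thick and 232 mm deep, spanning the full gap between the sides. The bottom shelf rests on the floor (its underside at z = 0) and the clear gap between one shelf's top and the next shelf's underside is 368 mm.


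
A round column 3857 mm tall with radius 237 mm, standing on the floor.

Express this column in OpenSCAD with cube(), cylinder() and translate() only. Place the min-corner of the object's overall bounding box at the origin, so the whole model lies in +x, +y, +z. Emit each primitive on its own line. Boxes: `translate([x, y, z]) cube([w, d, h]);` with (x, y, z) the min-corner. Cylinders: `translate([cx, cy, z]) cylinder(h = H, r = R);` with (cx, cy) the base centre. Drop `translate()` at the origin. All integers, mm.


translate([237, 237, 0]) cylinder(h = 3857, r = 237);


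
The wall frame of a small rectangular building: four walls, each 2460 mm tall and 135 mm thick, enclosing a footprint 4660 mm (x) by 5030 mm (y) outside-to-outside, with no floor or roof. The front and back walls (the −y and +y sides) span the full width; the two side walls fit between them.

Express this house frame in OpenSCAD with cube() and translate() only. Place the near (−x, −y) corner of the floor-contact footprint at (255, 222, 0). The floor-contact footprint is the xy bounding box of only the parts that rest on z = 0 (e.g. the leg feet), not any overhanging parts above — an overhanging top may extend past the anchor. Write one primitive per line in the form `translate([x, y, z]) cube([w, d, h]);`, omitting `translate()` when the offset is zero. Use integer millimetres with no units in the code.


translate([255, 222, 0]) cube([4660, 135, 2460]);
translate([255, 5117, 0]) cube([4660, 135, 2460]);
translate([255, 357, 0]) cube([135, 4760, 2460]);
translate([4780, 357, 0]) cube([135, 4760, 2460]);


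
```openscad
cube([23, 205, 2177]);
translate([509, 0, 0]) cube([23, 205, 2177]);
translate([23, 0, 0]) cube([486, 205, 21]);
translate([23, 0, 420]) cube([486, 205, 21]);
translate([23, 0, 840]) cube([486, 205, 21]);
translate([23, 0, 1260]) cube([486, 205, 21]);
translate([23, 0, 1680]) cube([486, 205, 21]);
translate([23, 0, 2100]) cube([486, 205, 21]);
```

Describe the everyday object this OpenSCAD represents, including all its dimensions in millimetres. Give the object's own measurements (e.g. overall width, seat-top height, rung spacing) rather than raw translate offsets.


An open bookshelf. Two side panels, each 23 mm thick, 205 mm deep and 2177 mm tall, stand 532 mm apart (outside-to-outside). Between them sit 6 shelves, each 21 mm thick and 205 mm deep, spanning the full gap between the sides. The bottom shelf rests on the floor (its underside at z = 0) and the clear gap between one shelf's top and the next shelf's underside is 399 mm.


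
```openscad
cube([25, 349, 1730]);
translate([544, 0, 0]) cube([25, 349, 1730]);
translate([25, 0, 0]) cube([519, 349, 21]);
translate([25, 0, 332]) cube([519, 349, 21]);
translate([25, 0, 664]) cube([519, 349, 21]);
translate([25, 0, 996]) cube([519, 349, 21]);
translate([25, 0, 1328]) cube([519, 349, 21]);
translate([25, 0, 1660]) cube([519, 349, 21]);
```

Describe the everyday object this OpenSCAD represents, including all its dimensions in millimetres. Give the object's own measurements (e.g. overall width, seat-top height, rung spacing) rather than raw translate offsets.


An open bookshelf. Two side panels, each 25 mm thick, 349 mm deep and 1730 mm tall, stand 569 mm apart (outside-to-outside). Between them sit 6 shelves, each 21 mm thick and 349 mm deep, spanning the full gap between the sides. The bottom shelf rests on the floor (its underside at z = 0) and the clear gap between one shelf's top and the next shelf's underside is 311 mm.


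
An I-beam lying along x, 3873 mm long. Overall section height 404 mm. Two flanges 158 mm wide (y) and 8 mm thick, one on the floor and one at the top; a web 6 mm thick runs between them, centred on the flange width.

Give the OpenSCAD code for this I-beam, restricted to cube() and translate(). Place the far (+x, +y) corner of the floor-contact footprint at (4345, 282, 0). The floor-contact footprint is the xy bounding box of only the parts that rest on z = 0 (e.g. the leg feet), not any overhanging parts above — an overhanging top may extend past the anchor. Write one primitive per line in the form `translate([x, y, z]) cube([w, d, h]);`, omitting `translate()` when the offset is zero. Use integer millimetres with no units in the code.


translate([472, 124, 0]) cube([3873, 158, 8]);
translate([472, 200, 8]) cube([3873, 6, 388]);
translate([472, 124, 396]) cube([3873, 158, 8]);


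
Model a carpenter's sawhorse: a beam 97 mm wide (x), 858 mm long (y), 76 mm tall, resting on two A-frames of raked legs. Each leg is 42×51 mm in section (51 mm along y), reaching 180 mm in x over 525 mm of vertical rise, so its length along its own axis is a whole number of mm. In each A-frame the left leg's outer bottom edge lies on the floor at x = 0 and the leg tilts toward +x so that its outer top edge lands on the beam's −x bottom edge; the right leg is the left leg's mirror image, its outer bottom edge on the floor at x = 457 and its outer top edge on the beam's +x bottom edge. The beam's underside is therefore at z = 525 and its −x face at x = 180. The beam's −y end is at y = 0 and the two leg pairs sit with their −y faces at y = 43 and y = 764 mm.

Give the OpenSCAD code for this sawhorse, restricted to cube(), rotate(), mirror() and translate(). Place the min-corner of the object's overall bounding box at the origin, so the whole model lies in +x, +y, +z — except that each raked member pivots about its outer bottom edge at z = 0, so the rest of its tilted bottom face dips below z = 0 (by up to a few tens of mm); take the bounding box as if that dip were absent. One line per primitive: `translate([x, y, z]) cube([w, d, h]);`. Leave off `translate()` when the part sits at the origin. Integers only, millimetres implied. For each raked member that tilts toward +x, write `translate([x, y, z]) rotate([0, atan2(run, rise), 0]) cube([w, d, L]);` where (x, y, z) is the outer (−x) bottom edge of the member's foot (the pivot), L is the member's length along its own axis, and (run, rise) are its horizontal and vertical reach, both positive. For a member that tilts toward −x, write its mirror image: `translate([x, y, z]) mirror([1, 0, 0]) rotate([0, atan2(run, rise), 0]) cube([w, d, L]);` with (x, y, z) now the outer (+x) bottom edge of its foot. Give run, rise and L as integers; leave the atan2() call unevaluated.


translate([180, 0, 525]) cube([97, 858, 76]);
translate([0, 43, 0]) rotate([0, atan2(180, 525), 0]) cube([42, 51, 555]);
translate([457, 43, 0]) mirror([1, 0, 0]) rotate([0, atan2(180, 525), 0]) cube([42, 51, 555]);
translate([0, 764, 0]) rotate([0, atan2(180, 525), 0]) cube([42, 51, 555]);
translate([457, 764, 0]) mirror([1, 0, 0]) rotate([0, atan2(180, 525), 0]) cube([42, 51, 555]);


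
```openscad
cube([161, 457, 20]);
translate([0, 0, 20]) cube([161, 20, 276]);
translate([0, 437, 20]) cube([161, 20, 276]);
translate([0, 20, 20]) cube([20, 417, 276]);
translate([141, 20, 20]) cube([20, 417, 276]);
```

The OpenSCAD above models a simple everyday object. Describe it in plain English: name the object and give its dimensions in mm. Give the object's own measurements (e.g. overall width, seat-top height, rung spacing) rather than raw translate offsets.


An open-topped rectangular box: outside dimensions 161×457×296 mm, with a uniform wall and base thickness of 20 mm. The base is a full 161×457 slab on the floor; four walls sit on top of the base. The front and back walls (the −y and +y sides) span the full width; the two side walls fit between them.


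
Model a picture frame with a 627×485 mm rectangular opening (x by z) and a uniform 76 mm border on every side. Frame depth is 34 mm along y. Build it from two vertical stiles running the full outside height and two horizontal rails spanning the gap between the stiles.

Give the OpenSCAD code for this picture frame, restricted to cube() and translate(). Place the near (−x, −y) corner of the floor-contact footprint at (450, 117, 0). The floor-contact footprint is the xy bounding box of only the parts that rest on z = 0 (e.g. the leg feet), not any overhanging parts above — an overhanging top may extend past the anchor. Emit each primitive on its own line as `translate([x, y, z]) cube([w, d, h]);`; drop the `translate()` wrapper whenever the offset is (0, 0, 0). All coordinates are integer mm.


translate([450, 117, 0]) cube([76, 34, 637]);
translate([1153, 117, 0]) cube([76, 34, 637]);
translate([526, 117, 0]) cube([627, 34, 76]);
translate([526, 117, 561]) cube([627, 34, 76]);


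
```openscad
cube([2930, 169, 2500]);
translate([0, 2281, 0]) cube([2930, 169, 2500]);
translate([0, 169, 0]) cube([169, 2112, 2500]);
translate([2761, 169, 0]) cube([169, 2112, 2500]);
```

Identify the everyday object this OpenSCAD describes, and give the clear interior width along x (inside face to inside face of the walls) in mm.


A house (or room) frame. The interior width is 2592 mm.

Four 2500 mm walls enclosing a rectangle with no floor or roof — a room or house frame. Outside width is 2930 mm and wall thickness is 169 mm, so the interior width is 2930 − 2 × 169 = 2592 mm.


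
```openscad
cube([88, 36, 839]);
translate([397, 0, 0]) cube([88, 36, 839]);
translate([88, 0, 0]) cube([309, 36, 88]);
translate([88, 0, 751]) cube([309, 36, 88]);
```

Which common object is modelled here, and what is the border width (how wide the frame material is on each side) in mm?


A picture frame. The border width is 88 mm.

Four thin pieces enclosing a rectangular opening — a picture frame. The two full-height stiles are 839 mm tall; the top rail sits at z = 751 and is 88 mm tall, so the border above the opening is 839 − 751 = 88 mm, matching the stile x-width.


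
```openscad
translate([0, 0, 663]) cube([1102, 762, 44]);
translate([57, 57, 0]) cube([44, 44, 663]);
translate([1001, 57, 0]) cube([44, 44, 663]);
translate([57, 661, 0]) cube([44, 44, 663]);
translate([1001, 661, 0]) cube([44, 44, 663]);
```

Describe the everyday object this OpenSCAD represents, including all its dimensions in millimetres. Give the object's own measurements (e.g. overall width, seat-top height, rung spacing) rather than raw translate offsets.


A table: top 1102 mm (x) × 762 mm (y), 44 mm thick, upper face at z = 707 mm, on four 44×44 mm square legs, each inset 57 mm from the nearest pair of top edges from z = 0 to the bottom of the top.


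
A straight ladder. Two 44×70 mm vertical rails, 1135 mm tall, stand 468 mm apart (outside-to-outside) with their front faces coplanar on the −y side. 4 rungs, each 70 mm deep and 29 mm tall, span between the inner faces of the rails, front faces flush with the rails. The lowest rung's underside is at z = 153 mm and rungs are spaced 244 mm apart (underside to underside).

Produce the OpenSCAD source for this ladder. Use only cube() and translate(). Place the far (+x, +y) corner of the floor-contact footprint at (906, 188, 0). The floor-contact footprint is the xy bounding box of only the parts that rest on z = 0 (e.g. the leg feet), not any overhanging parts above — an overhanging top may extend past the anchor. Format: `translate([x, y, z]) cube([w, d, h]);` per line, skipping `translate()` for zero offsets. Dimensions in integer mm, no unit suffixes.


translate([438, 118, 0]) cube([44, 70, 1135]);
translate([862, 118, 0]) cube([44, 70, 1135]);
translate([482, 118, 153]) cube([380, 70, 29]);
translate([482, 118, 397]) cube([380, 70, 29]);
translate([482, 118, 641]) cube([380, 70, 29]);
translate([482, 118, 885]) cube([380, 70, 29]);


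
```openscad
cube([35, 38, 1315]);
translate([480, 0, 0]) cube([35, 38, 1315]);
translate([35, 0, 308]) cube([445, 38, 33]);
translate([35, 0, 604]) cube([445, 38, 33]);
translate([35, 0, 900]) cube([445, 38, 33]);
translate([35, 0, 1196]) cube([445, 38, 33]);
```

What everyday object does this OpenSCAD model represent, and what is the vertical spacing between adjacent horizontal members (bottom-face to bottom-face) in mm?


A ladder. The rung spacing is 296 mm.

Two tall 35×38 posts with 4 short bars between them — a ladder. Adjacent rungs sit at z = 308 and z = 604, so the spacing is 604 − 308 = 296 mm.


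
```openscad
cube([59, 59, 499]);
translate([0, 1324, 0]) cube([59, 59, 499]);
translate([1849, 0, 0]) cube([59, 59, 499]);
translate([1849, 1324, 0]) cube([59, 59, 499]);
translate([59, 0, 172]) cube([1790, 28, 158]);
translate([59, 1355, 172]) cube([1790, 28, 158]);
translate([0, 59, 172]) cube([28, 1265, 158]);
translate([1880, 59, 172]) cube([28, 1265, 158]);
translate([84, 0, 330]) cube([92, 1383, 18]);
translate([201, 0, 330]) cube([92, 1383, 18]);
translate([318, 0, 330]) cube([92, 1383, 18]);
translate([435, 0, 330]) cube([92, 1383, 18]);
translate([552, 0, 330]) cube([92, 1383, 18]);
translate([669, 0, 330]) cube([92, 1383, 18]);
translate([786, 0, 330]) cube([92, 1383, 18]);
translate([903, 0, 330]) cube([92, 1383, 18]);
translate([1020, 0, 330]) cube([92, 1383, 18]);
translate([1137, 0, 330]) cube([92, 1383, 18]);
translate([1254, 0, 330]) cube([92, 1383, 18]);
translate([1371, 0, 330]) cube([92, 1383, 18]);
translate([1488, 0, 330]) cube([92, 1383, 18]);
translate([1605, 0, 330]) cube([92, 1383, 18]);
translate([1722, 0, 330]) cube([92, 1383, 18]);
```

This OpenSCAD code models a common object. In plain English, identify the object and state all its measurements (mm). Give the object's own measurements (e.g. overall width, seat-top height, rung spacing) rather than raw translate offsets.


A bed frame 1908 mm long (x) by 1383 mm wide (y). Four 59×59 mm corner posts, 499 mm tall, at the corners of the footprint. Four rails of 28 mm thickness and 158 mm height run between adjacent posts with their undersides at z = 172 mm, their outer faces flush with the outside of the frame (the two x-running rails run between the posts' inner faces; the two y-running rails run between the posts' inner faces). 15 slats, each 92 mm wide (x) and 18 mm thick, lie across the top of the two x-running rails, running the full 1383 mm width of the frame in y; along x they sit between the end posts with a 25 mm gap after the −x posts and between neighbouring slats, leaving 35 mm before the +x posts.


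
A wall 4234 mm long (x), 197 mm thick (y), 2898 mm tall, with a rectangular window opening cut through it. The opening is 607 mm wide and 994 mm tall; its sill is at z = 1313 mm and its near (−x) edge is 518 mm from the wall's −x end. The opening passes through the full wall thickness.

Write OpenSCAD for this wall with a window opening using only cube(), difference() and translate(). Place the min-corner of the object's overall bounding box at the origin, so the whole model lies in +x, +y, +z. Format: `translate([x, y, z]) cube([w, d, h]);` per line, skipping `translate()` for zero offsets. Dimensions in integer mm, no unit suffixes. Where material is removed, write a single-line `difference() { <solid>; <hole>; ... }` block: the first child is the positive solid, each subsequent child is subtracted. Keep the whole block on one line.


difference() { cube([4234, 197, 2898]); translate([518, 0, 1313]) cube([607, 197, 994]); }


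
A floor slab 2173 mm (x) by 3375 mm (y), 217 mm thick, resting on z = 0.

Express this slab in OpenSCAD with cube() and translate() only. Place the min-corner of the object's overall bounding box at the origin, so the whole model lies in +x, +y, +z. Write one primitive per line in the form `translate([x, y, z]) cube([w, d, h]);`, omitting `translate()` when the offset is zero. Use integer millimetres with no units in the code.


cube([2173, 3375, 217]);


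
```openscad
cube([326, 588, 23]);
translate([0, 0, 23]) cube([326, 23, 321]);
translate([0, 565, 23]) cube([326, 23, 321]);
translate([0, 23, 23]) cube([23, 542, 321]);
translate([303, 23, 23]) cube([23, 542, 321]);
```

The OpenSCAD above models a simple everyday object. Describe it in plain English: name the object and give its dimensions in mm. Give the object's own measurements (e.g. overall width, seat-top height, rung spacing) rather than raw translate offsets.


An open-topped rectangular box: outside dimensions 326×588×344 mm, with a uniform wall and base thickness of 23 mm. The base is a full 326×588 slab on the floor; four walls sit on top of the base. The front and back walls (the −y and +y sides) span the full width; the two side walls fit between them.


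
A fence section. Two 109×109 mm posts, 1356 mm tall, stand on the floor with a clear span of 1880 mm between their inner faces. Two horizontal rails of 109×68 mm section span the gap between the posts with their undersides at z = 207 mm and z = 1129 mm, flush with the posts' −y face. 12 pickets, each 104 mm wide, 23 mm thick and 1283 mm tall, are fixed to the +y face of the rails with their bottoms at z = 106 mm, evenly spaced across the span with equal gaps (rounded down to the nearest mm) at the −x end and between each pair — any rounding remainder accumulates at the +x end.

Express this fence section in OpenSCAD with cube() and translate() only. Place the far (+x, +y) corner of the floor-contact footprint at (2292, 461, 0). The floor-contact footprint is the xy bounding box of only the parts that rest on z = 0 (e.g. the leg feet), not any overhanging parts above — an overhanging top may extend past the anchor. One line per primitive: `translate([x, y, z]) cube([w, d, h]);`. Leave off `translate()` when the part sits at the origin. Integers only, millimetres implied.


translate([194, 352, 0]) cube([109, 109, 1356]);
translate([2183, 352, 0]) cube([109, 109, 1356]);
translate([303, 352, 207]) cube([1880, 109, 68]);
translate([303, 352, 1129]) cube([1880, 109, 68]);
translate([351, 461, 106]) cube([104, 23, 1283]);
translate([503, 461, 106]) cube([104, 23, 1283]);
translate([655, 461, 106]) cube([104, 23, 1283]);
translate([807, 461, 106]) cube([104, 23, 1283]);
translate([959, 461, 106]) cube([104, 23, 1283]);
translate([1111, 461, 106]) cube([104, 23, 1283]);
translate([1263, 461, 106]) cube([104, 23, 1283]);
translate([1415, 461, 106]) cube([104, 23, 1283]);
translate([1567, 461, 106]) cube([104, 23, 1283]);
translate([1719, 461, 106]) cube([104, 23, 1283]);
translate([1871, 461, 106]) cube([104, 23, 1283]);
translate([2023, 461, 106]) cube([104, 23, 1283]);


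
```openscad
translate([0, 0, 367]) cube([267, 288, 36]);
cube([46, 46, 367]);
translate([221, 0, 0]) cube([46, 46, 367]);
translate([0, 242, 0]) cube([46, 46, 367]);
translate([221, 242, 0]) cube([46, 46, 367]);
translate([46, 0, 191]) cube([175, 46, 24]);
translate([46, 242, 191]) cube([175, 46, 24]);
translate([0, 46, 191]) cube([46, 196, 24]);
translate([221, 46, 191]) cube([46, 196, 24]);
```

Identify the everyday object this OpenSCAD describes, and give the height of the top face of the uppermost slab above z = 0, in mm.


A stool. The seat height is 403 mm.

A 267×288×36 slab at z = 367 on four corner posts — a stool. The seat top is 367 + 36 = 403 mm.


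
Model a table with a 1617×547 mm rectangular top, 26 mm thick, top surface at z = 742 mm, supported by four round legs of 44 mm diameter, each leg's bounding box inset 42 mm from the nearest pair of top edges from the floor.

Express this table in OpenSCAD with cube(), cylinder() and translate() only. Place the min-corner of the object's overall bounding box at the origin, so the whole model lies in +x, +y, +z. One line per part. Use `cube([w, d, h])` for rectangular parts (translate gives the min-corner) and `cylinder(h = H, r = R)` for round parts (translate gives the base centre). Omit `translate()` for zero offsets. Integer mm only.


translate([0, 0, 716]) cube([1617, 547, 26]);
translate([64, 64, 0]) cylinder(h = 716, r = 22);
translate([1553, 64, 0]) cylinder(h = 716, r = 22);
translate([64, 483, 0]) cylinder(h = 716, r = 22);
translate([1553, 483, 0]) cylinder(h = 716, r = 22);


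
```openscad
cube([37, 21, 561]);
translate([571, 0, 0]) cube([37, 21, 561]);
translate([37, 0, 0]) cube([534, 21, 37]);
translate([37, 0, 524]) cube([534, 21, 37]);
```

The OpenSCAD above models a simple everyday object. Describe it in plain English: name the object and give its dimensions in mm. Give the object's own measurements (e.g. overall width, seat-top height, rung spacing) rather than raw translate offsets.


A rectangular picture frame lying in the x–z plane (depth along y). The opening is 534 mm wide (x) by 487 mm tall (z), surrounded by a border 37 mm wide on all four sides. The frame is 21 mm deep and is made of two full-height vertical stiles with two horizontal rails fitted between them.


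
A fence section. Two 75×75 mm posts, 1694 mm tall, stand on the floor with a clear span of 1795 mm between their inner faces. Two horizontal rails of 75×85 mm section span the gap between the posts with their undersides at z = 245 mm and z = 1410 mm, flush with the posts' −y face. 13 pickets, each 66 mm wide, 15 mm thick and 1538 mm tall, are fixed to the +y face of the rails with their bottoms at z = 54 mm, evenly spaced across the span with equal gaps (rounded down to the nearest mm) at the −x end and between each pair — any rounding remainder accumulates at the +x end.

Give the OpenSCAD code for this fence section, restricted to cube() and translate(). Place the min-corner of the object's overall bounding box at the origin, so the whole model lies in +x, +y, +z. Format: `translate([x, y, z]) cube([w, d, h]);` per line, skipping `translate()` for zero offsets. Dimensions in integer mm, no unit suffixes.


cube([75, 75, 1694]);
translate([1870, 0, 0]) cube([75, 75, 1694]);
translate([75, 0, 245]) cube([1795, 75, 85]);
translate([75, 0, 1410]) cube([1795, 75, 85]);
translate([141, 75, 54]) cube([66, 15, 1538]);
translate([273, 75, 54]) cube([66, 15, 1538]);
translate([405, 75, 54]) cube([66, 15, 1538]);
translate([537, 75, 54]) cube([66, 15, 1538]);
translate([669, 75, 54]) cube([66, 15, 1538]);
translate([801, 75, 54]) cube([66, 15, 1538]);
translate([933, 75, 54]) cube([66, 15, 1538]);
translate([1065, 75, 54]) cube([66, 15, 1538]);
translate([1197, 75, 54]) cube([66, 15, 1538]);
translate([1329, 75, 54]) cube([66, 15, 1538]);
translate([1461, 75, 54]) cube([66, 15, 1538]);
translate([1593, 75, 54]) cube([66, 15, 1538]);
translate([1725, 75, 54]) cube([66, 15, 1538]);


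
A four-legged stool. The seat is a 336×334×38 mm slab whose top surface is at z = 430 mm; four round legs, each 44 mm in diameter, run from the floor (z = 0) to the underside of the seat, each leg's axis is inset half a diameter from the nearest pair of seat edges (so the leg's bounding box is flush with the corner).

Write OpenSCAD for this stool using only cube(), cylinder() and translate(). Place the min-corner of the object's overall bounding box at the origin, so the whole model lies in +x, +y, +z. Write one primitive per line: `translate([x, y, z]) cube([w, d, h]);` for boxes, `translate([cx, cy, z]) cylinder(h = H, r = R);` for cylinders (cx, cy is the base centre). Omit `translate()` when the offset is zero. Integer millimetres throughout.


translate([0, 0, 392]) cube([336, 334, 38]);
translate([22, 22, 0]) cylinder(h = 392, r = 22);
translate([314, 22, 0]) cylinder(h = 392, r = 22);
translate([22, 312, 0]) cylinder(h = 392, r = 22);
translate([314, 312, 0]) cylinder(h = 392, r = 22);


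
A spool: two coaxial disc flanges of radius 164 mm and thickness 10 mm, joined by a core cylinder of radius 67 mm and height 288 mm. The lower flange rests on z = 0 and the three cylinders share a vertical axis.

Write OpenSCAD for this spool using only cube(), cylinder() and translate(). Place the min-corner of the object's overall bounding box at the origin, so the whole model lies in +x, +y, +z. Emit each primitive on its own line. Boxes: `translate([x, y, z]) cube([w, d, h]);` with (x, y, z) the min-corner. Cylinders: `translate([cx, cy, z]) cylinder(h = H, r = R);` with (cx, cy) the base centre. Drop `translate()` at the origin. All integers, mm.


translate([164, 164, 0]) cylinder(h = 10, r = 164);
translate([164, 164, 10]) cylinder(h = 288, r = 67);
translate([164, 164, 298]) cylinder(h = 10, r = 164);
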